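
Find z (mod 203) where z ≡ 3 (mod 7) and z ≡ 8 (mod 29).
M = 7 × 29 = 203. M₁ = 29, y₁ ≡ 1 (mod 7). M₂ = 7, y₂ ≡ 25 (mod 29). z = 3×29×1 + 8×7×25 ≡ 66 (mod 203)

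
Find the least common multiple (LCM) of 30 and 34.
510

First find GCD(30, 34) using the Euclidean algorithm:
30 = 0 × 34 + 30
34 = 1 × 30 + 4
30 = 7 × 4 + 2
4 = 2 × 2 + 0
GCD(30, 34) = 2

LCM formula: LCM(a, b) = (a × b) / GCD(a, b)
LCM(30, 34) = (30 × 34) / 2
LCM(30, 34) = 1020 / 2
LCM(30, 34) = 510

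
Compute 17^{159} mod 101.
6

Using successive squaring:
Binary expansion of 159: 10011111
Powers of 17 mod 101 (each is the square of the previous):
  17^1 ≡ 17 (mod 101)
  17^2 ≡ 17² = 289 ≡ 87 (mod 101)
  17^4 ≡ 87² = 7569 ≡ 95 (mod 101)
  17^8 ≡ 95² = 9025 ≡ 36 (mod 101)
  17^16 ≡ 36² = 1296 ≡ 84 (mod 101)
  17^32 ≡ 84² = 7056 ≡ 87 (mod 101)
  17^64 ≡ 87² = 7569 ≡ 95 (mod 101)
  17^128 ≡ 95² = 9025 ≡ 36 (mod 101)
159 = 128 + 16 + 8 + 4 + 2 + 1, so 17^159 = 17^128 × 17^16 × 17^8 × 17^4 × 17^2 × 17^1 ≡ 36 × 84 × 36 × 95 × 87 × 17 (mod 101)
Multiplying step by step:
  36 × 84 = 3024 ≡ 95 (mod 101)
  95 × 36 = 3420 ≡ 87 (mod 101)
  87 × 95 = 8265 ≡ 84 (mod 101)
  84 × 87 = 7308 ≡ 36 (mod 101)
  36 × 17 = 612 ≡ 6 (mod 101)
Result: 17^159 ≡ 6 (mod 101)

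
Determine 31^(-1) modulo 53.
31^(-1) ≡ 12 (mod 53). Verification: 31 × 12 = 372 ≡ 1 (mod 53)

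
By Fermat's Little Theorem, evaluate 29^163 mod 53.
By Fermat: 29^{52} ≡ 1 (mod 53). 163 = 3×52 + 7. So 29^{163} ≡ 29^{7} ≡ 17 (mod 53)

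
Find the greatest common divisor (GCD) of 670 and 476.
2

Using the Euclidean algorithm:
670 = 1 × 476 + 194
476 = 2 × 194 + 88
194 = 2 × 88 + 18
88 = 4 × 18 + 16
18 = 1 × 16 + 2
16 = 8 × 2 + 0

GCD(670, 476) = 2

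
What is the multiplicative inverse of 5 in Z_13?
5^(-1) ≡ 8 (mod 13). Verification: 5 × 8 = 40 ≡ 1 (mod 13)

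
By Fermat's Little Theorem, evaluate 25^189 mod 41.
By Fermat: 25^{40} ≡ 1 (mod 41). 189 = 4×40 + 29. So 25^{189} ≡ 25^{29} ≡ 23 (mod 41)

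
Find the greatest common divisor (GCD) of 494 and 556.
2

Using the Euclidean algorithm:
494 = 0 × 556 + 494
556 = 1 × 494 + 62
494 = 7 × 62 + 60
62 = 1 × 60 + 2
60 = 30 × 2 + 0

GCD(494, 556) = 2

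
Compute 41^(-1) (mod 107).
47

Using Extended Euclidean Algorithm:
gcd(41, 107) = 1
Bezout coefficients: 41 × 47 + 107 × -18 = 1
So 41 × 47 ≡ 1 (mod 107)
The inverse is 47 mod 107 = 47
Verification: 41 × 47 = 1927 = 18 × 107 + 1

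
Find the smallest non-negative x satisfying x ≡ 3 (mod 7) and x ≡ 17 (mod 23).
M = 7 × 23 = 161. M₁ = 23, y₁ ≡ 4 (mod 7). M₂ = 7, y₂ ≡ 10 (mod 23). x = 3×23×4 + 17×7×10 ≡ 17 (mod 161)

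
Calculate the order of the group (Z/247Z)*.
216

Prime factorization: 247 = 13 × 19
Using the formula φ(n) = n × Π(1 - 1/p) for each prime factor p:
φ(247) = 247 × (1 - 1/13) × (1 - 1/19)
φ(247) = 216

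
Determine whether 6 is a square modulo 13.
By Euler's criterion: 6^{6} ≡ 12 (mod 13). Since this equals -1 (≡ 12), 6 is not a QR.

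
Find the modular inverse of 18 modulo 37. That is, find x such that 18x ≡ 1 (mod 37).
35

Using Extended Euclidean Algorithm:
gcd(18, 37) = 1
Bezout coefficients: 18 × -2 + 37 × 1 = 1
So 18 × -2 ≡ 1 (mod 37)
The inverse is -2 mod 37 = 35
Verification: 18 × 35 = 630 = 17 × 37 + 1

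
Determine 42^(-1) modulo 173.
42^(-1) ≡ 103 (mod 173). Verification: 42 × 103 = 4326 ≡ 1 (mod 173)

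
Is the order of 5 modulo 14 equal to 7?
No, the actual order is 6, not 7.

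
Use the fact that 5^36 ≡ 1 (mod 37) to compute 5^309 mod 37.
By Fermat: 5^{36} ≡ 1 (mod 37). 309 = 8×36 + 21. So 5^{309} ≡ 5^{21} ≡ 23 (mod 37)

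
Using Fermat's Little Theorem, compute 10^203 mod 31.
By Fermat: 10^{30} ≡ 1 (mod 31). 203 = 6×30 + 23. So 10^{203} ≡ 10^{23} ≡ 14 (mod 31)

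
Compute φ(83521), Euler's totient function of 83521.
78608

Prime factorization: 83521 = 17^4
Using the formula φ(n) = n × Π(1 - 1/p) for each prime factor p:
φ(83521) = 83521 × (1 - 1/17)
φ(83521) = 78608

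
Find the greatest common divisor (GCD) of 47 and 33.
1

Using the Euclidean algorithm:
47 = 1 × 33 + 14
33 = 2 × 14 + 5
14 = 2 × 5 + 4
5 = 1 × 4 + 1
4 = 4 × 1 + 0

GCD(47, 33) = 1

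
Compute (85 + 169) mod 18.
2

(85 + 169) = 254
254 mod 18 = 2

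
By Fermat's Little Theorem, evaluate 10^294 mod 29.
By Fermat: 10^{28} ≡ 1 (mod 29). 294 ≡ 14 (mod 28). So 10^{294} ≡ 10^{14} ≡ 28 (mod 29)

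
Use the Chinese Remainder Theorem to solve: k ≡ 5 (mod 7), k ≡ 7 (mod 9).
M = 7 × 9 = 63. M₁ = 9, y₁ ≡ 4 (mod 7). M₂ = 7, y₂ ≡ 4 (mod 9). k = 5×9×4 + 7×7×4 ≡ 61 (mod 63)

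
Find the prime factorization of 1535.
5 × 307

Divide by primes starting from smallest:
1535 ÷ 5 = 307
307 ÷ 307 = 1

1535 = 5 × 307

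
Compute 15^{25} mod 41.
27

Using successive squaring:
Binary expansion of 25: 11001
Powers of 15 mod 41 (each is the square of the previous):
  15^1 ≡ 15 (mod 41)
  15^2 ≡ 15² = 225 ≡ 20 (mod 41)
  15^4 ≡ 20² = 400 ≡ 31 (mod 41)
  15^8 ≡ 31² = 961 ≡ 18 (mod 41)
  15^16 ≡ 18² = 324 ≡ 37 (mod 41)
25 = 16 + 8 + 1, so 15^25 = 15^16 × 15^8 × 15^1 ≡ 37 × 18 × 15 (mod 41)
Multiplying step by step:
  37 × 18 = 666 ≡ 10 (mod 41)
  10 × 15 = 150 ≡ 27 (mod 41)
Result: 15^25 ≡ 27 (mod 41)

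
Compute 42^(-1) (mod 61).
16

Using Extended Euclidean Algorithm:
gcd(42, 61) = 1
Bezout coefficients: 42 × 16 + 61 × -11 = 1
So 42 × 16 ≡ 1 (mod 61)
The inverse is 16 mod 61 = 16
Verification: 42 × 16 = 672 = 11 × 61 + 1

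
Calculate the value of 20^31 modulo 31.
Using Fermat: 20^{30} ≡ 1 (mod 31). 31 ≡ 1 (mod 30). So 20^{31} ≡ 20^{1} ≡ 20 (mod 31)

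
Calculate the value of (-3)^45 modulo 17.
Using Fermat: (-3)^{16} ≡ 1 (mod 17). 45 ≡ 13 (mod 16). So (-3)^{45} ≡ (-3)^{13} ≡ 5 (mod 17)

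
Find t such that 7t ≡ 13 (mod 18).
7

Since gcd(7, 18) = 1 divides 13, a solution exists.
Multiply both sides by the inverse of 7 mod 18:
  7^(-1) mod 18 = 13
  x ≡ 13 × 13 ≡ 169 ≡ 7 (mod 18)
Verification: 7 × 7 = 49 = 2 × 18 + 13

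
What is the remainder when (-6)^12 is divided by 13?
Using Fermat: (-6)^{12} ≡ 1 (mod 13). 12 ≡ 0 (mod 12). So (-6)^{12} ≡ (-6)^{0} ≡ 1 (mod 13)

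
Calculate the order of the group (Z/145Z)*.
112

Prime factorization: 145 = 5 × 29
Using the formula φ(n) = n × Π(1 - 1/p) for each prime factor p:
φ(145) = 145 × (1 - 1/5) × (1 - 1/29)
φ(145) = 112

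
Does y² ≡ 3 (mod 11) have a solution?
By Euler's criterion: 3^{5} ≡ 1 (mod 11). Since this equals 1, 3 is a QR.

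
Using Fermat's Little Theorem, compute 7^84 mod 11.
By Fermat: 7^{10} ≡ 1 (mod 11). 84 = 8×10 + 4. So 7^{84} ≡ 7^{4} ≡ 3 (mod 11)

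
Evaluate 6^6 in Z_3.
6 ≡ 0 (mod 3). 6 = 4 + 2 (binary 110). Repeated squaring mod 3: 0^1 ≡ 0; 0^2 ≡ 0² = 0 ≡ 0; 0^4 ≡ 0² = 0 ≡ 0. Multiply: 6^6 ≡ 0^4 × 0^2 ≡ 0 × 0 (mod 3): 0 × 0 = 0 ≡ 0. So 6^6 ≡ 0 (mod 3).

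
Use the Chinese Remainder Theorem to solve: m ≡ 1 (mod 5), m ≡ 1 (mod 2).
M = 5 × 2 = 10. M₁ = 2, y₁ ≡ 3 (mod 5). M₂ = 5, y₂ ≡ 1 (mod 2). m = 1×2×3 + 1×5×1 ≡ 1 (mod 10)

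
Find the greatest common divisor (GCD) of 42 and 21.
21

Using the Euclidean algorithm:
42 = 2 × 21 + 0

GCD(42, 21) = 21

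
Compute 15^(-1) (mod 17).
15^(-1) ≡ 8 (mod 17). Verification: 15 × 8 = 120 ≡ 1 (mod 17)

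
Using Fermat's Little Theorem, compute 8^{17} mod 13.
8

By Fermat's Little Theorem, a^(p-1) ≡ 1 (mod p) for prime p and gcd(a, p) = 1
Here p = 13, so 8^12 ≡ 1 (mod 13)
We can reduce the exponent: 17 mod 12 = 5
So 8^17 ≡ 8^5 (mod 13)
Computing: 8^5 mod 13 = 8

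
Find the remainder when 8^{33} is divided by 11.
By Fermat: 8^{10} ≡ 1 (mod 11). 33 = 3×10 + 3. So 8^{33} ≡ 8^{3} ≡ 6 (mod 11)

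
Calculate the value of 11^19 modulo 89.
Using repeated squaring. 19 = 16 + 2 + 1 (binary 10011). Repeated squaring mod 89: 11^1 ≡ 11; 11^2 ≡ 11² = 121 ≡ 32; 11^4 ≡ 32² = 1024 ≡ 45; 11^8 ≡ 45² = 2025 ≡ 67; 11^16 ≡ 67² = 4489 ≡ 39. Multiply: 11^19 = 11^16 × 11^2 × 11^1 ≡ 39 × 32 × 11 (mod 89): 39 × 32 = 1248 ≡ 2; 2 × 11 = 22 ≡ 22. So 11^19 ≡ 22 (mod 89).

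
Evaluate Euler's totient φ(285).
144

Prime factorization: 285 = 3 × 5 × 19
Using the formula φ(n) = n × Π(1 - 1/p) for each prime factor p:
φ(285) = 285 × (1 - 1/3) × (1 - 1/5) × (1 - 1/19)
φ(285) = 144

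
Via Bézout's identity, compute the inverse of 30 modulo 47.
Extended GCD: 30(11) + 47(-7) = 1. So 30^(-1) ≡ 11 ≡ 11 (mod 47). Verify: 30 × 11 = 330 ≡ 1 (mod 47)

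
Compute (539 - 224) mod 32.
27

(539 - 224) = 315
315 mod 32 = 27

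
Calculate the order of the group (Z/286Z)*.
120

Prime factorization: 286 = 2 × 11 × 13
Using the formula φ(n) = n × Π(1 - 1/p) for each prime factor p:
φ(286) = 286 × (1 - 1/2) × (1 - 1/11) × (1 - 1/13)
φ(286) = 120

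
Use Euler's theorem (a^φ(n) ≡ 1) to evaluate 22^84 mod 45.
By Euler: 22^{24} ≡ 1 (mod 45) since gcd(22, 45) = 1. 84 = 3×24 + 12. So 22^{84} ≡ 22^{12} ≡ 1 (mod 45)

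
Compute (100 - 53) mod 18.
11

(100 - 53) = 47
47 mod 18 = 11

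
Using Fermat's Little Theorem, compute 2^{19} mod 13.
11

By Fermat's Little Theorem, a^(p-1) ≡ 1 (mod p) for prime p and gcd(a, p) = 1
Here p = 13, so 2^12 ≡ 1 (mod 13)
We can reduce the exponent: 19 mod 12 = 7
So 2^19 ≡ 2^7 (mod 13)
Computing: 2^7 mod 13 = 11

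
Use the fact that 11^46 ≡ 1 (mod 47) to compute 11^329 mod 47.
By Fermat: 11^{46} ≡ 1 (mod 47). 329 ≡ 7 (mod 46). So 11^{329} ≡ 11^{7} ≡ 31 (mod 47)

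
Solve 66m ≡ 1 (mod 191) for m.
66^(-1) ≡ 55 (mod 191). Verification: 66 × 55 = 3630 ≡ 1 (mod 191)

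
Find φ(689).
624

Prime factorization: 689 = 13 × 53
Using the formula φ(n) = n × Π(1 - 1/p) for each prime factor p:
φ(689) = 689 × (1 - 1/13) × (1 - 1/53)
φ(689) = 624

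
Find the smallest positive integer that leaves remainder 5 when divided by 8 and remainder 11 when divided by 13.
M = 8 × 13 = 104. M₁ = 13, y₁ ≡ 5 (mod 8). M₂ = 8, y₂ ≡ 5 (mod 13). z = 5×13×5 + 11×8×5 ≡ 37 (mod 104). The smallest positive such number is 37.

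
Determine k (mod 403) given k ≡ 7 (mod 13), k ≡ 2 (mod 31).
33

Using the Chinese Remainder Theorem:
M = product of moduli = 403
For equation 1: M_1 = 31, 31 ≡ 5 (mod 13), inverse of 31 mod 13 is 8 (check: 5 × 8 = 40 ≡ 1 (mod 13))
For equation 2: M_2 = 13, 13 ≡ 13 (mod 31), inverse of 13 mod 31 is 12 (check: 13 × 12 = 156 ≡ 1 (mod 31))
Combine: k ≡ Σ r_i×M_i×(M_i⁻¹ mod m_i) = 7×31×8 + 2×13×12 = 1736 + 312 = 2048
2048 mod 403 = 33
k ≡ 33 (mod 403)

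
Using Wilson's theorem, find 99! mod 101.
(100)! = (99)! × (100) ≡ -1 (mod 101). So (99)! ≡ -1 × (100)^(-1) ≡ (-1)×(-1) = 1 (mod 101)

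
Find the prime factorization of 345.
3 × 5 × 23

Divide by primes starting from smallest:
345 ÷ 3 = 115
115 ÷ 5 = 23
23 ÷ 23 = 1

345 = 3 × 5 × 23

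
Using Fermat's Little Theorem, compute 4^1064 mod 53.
By Fermat: 4^{52} ≡ 1 (mod 53). 1064 ≡ 24 (mod 52). So 4^{1064} ≡ 4^{24} ≡ 10 (mod 53)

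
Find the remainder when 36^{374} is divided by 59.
By Fermat: 36^{58} ≡ 1 (mod 59). 374 = 6×58 + 26. So 36^{374} ≡ 36^{26} ≡ 9 (mod 59)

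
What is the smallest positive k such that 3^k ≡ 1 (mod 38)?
Powers of 3 mod 38: 3^1≡3, 3^2≡9, 3^3≡27, 3^4≡5, 3^5≡15, 3^6≡7, 3^7≡21, 3^8≡25, 3^9≡37, 3^10≡35, 3^11≡29, 3^12≡11, 3^13≡33, 3^14≡23, 3^15≡31, 3^16≡17, 3^17≡13, 3^18≡1. Order = 18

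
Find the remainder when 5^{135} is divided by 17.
By Fermat: 5^{16} ≡ 1 (mod 17). 135 = 8×16 + 7. So 5^{135} ≡ 5^{7} ≡ 10 (mod 17)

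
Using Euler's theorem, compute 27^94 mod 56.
By Euler: 27^{24} ≡ 1 (mod 56) since gcd(27, 56) = 1. 94 = 3×24 + 22. So 27^{94} ≡ 27^{22} ≡ 1 (mod 56)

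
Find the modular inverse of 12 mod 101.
12^(-1) ≡ 59 (mod 101). Verification: 12 × 59 = 708 ≡ 1 (mod 101)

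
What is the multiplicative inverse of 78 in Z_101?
78^(-1) ≡ 79 (mod 101). Verification: 78 × 79 = 6162 ≡ 1 (mod 101)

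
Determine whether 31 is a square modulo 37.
By Euler's criterion: 31^{18} ≡ 36 (mod 37). Since this equals -1 (≡ 36), 31 is not a QR.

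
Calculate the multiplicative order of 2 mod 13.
Powers of 2 mod 13: 2^1≡2, 2^2≡4, 2^3≡8, 2^4≡3, 2^5≡6, 2^6≡12, 2^7≡11, 2^8≡9, 2^9≡5, 2^10≡10, 2^11≡7, 2^12≡1. Order = 12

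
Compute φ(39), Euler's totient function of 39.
24

Prime factorization: 39 = 3 × 13
Using the formula φ(n) = n × Π(1 - 1/p) for each prime factor p:
φ(39) = 39 × (1 - 1/3) × (1 - 1/13)
φ(39) = 24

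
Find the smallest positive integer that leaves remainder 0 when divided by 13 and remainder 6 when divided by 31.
M = 13 × 31 = 403. M₁ = 31, y₁ ≡ 8 (mod 13). M₂ = 13, y₂ ≡ 12 (mod 31). t = 0×31×8 + 6×13×12 ≡ 130 (mod 403). The smallest positive such number is 130.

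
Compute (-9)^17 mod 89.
Using repeated squaring. (-9) ≡ 80 (mod 89). 17 = 16 + 1 (binary 10001). Repeated squaring mod 89: 80^1 ≡ 80; 80^2 ≡ 80² = 6400 ≡ 81; 80^4 ≡ 81² = 6561 ≡ 64; 80^8 ≡ 64² = 4096 ≡ 2; 80^16 ≡ 2² = 4 ≡ 4. Multiply: (-9)^17 ≡ 80^16 × 80^1 ≡ 4 × 80 (mod 89): 4 × 80 = 320 ≡ 53. So (-9)^17 ≡ 53 (mod 89).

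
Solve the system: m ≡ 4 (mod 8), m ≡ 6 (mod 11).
M = 8 × 11 = 88. M₁ = 11, y₁ ≡ 3 (mod 8). M₂ = 8, y₂ ≡ 7 (mod 11). m = 4×11×3 + 6×8×7 ≡ 28 (mod 88)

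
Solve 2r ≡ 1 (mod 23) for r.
2^(-1) ≡ 12 (mod 23). Verification: 2 × 12 = 24 ≡ 1 (mod 23)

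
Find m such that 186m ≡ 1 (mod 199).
186^(-1) ≡ 153 (mod 199). Verification: 186 × 153 = 28458 ≡ 1 (mod 199)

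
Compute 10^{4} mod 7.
4

Using successive squaring:
Binary expansion of 4: 100
Powers of 10 mod 7 (each is the square of the previous):
  10^1 ≡ 3 (mod 7)
  10^2 ≡ 3² = 9 ≡ 2 (mod 7)
  10^4 ≡ 2² = 4 ≡ 4 (mod 7)
4 is a power of 2, so 10^4 is the last square: ≡ 4 (mod 7)
Result: 10^4 ≡ 4 (mod 7)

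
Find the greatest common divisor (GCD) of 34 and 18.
2

Using the Euclidean algorithm:
34 = 1 × 18 + 16
18 = 1 × 16 + 2
16 = 8 × 2 + 0

GCD(34, 18) = 2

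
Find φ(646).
288

Prime factorization: 646 = 2 × 17 × 19
Using the formula φ(n) = n × Π(1 - 1/p) for each prime factor p:
φ(646) = 646 × (1 - 1/2) × (1 - 1/17) × (1 - 1/19)
φ(646) = 288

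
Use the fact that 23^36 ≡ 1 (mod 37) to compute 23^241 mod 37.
By Fermat: 23^{36} ≡ 1 (mod 37). 241 = 6×36 + 25. So 23^{241} ≡ 23^{25} ≡ 23 (mod 37)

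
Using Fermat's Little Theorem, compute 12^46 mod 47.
By Fermat's Little Theorem, 12^{46} ≡ 1 (mod 47) since 47 is prime and gcd(12, 47) = 1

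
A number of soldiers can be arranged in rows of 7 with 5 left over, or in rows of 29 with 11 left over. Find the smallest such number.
M = 7 × 29 = 203. M₁ = 29, y₁ ≡ 1 (mod 7). M₂ = 7, y₂ ≡ 25 (mod 29). y = 5×29×1 + 11×7×25 ≡ 40 (mod 203). The smallest positive such number is 40.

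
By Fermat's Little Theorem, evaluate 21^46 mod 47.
By Fermat's Little Theorem, 21^{46} ≡ 1 (mod 47) since 47 is prime and gcd(21, 47) = 1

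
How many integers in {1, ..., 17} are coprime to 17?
16

Prime factorization: 17 = 17
Using the formula φ(n) = n × Π(1 - 1/p) for each prime factor p:
φ(17) = 17 × (1 - 1/17)
φ(17) = 16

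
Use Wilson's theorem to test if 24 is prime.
(23)! mod 24 = 0. Since 0 ≢ -1 (mod 24), 24 is not prime.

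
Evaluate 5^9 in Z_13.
9 = 8 + 1 (binary 1001). Repeated squaring mod 13: 5^1 ≡ 5; 5^2 ≡ 5² = 25 ≡ 12; 5^4 ≡ 12² = 144 ≡ 1; 5^8 ≡ 1² = 1 ≡ 1. Multiply: 5^9 = 5^8 × 5^1 ≡ 1 × 5 (mod 13): 1 × 5 = 5 ≡ 5. So 5^9 ≡ 5 (mod 13).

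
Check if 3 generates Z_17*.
p - 1 = 16 has prime divisors 2. Check 3^(16/q) mod 17 for each: 3^(16/2) = 3^8 ≡ 16 (mod 17). None of these is 1, so 3 has order 16 = φ(17), so it is a primitive root mod 17.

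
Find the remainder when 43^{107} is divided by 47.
By Fermat: 43^{46} ≡ 1 (mod 47). 107 = 2×46 + 15. So 43^{107} ≡ 43^{15} ≡ 13 (mod 47)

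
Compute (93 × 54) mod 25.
22

(93 × 54) = 5022
5022 mod 25 = 22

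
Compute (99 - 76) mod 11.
1

(99 - 76) = 23
23 mod 11 = 1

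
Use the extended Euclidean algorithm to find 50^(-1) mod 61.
Extended GCD: 50(11) + 61(-9) = 1. So 50^(-1) ≡ 11 ≡ 11 (mod 61). Verify: 50 × 11 = 550 ≡ 1 (mod 61)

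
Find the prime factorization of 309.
3 × 103

Divide by primes starting from smallest:
309 ÷ 3 = 103
103 ÷ 103 = 1

309 = 3 × 103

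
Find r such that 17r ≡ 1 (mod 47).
17^(-1) ≡ 36 (mod 47). Verification: 17 × 36 = 612 ≡ 1 (mod 47)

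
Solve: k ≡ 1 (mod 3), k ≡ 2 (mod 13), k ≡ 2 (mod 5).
M = 3 × 13 × 5 = 195. M₁ = 65, y₁ ≡ 2 (mod 3). M₂ = 15, y₂ ≡ 7 (mod 13). M₃ = 39, y₃ ≡ 4 (mod 5). k = 1×65×2 + 2×15×7 + 2×39×4 ≡ 67 (mod 195)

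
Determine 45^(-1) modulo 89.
45^(-1) ≡ 2 (mod 89). Verification: 45 × 2 = 90 ≡ 1 (mod 89)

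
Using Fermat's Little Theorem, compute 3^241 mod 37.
By Fermat: 3^{36} ≡ 1 (mod 37). 241 ≡ 25 (mod 36). So 3^{241} ≡ 3^{25} ≡ 4 (mod 37)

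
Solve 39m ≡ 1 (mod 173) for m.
39^(-1) ≡ 71 (mod 173). Verification: 39 × 71 = 2769 ≡ 1 (mod 173)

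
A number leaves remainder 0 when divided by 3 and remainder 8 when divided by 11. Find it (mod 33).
M = 3 × 11 = 33. M₁ = 11, y₁ ≡ 2 (mod 3). M₂ = 3, y₂ ≡ 4 (mod 11). k = 0×11×2 + 8×3×4 ≡ 30 (mod 33)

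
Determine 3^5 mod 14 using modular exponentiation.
5 = 4 + 1 (binary 101). Repeated squaring mod 14: 3^1 ≡ 3; 3^2 ≡ 3² = 9 ≡ 9; 3^4 ≡ 9² = 81 ≡ 11. Multiply: 3^5 = 3^4 × 3^1 ≡ 11 × 3 (mod 14): 11 × 3 = 33 ≡ 5. So 3^5 ≡ 5 (mod 14).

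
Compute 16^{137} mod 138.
52

Using successive squaring:
Binary expansion of 137: 10001001
Powers of 16 mod 138 (each is the square of the previous):
  16^1 ≡ 16 (mod 138)
  16^2 ≡ 16² = 256 ≡ 118 (mod 138)
  16^4 ≡ 118² = 13924 ≡ 124 (mod 138)
  16^8 ≡ 124² = 15376 ≡ 58 (mod 138)
  16^16 ≡ 58² = 3364 ≡ 52 (mod 138)
  16^32 ≡ 52² = 2704 ≡ 82 (mod 138)
  16^64 ≡ 82² = 6724 ≡ 100 (mod 138)
  16^128 ≡ 100² = 10000 ≡ 64 (mod 138)
137 = 128 + 8 + 1, so 16^137 = 16^128 × 16^8 × 16^1 ≡ 64 × 58 × 16 (mod 138)
Multiplying step by step:
  64 × 58 = 3712 ≡ 124 (mod 138)
  124 × 16 = 1984 ≡ 52 (mod 138)
Result: 16^137 ≡ 52 (mod 138)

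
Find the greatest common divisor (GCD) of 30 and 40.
10

Using the Euclidean algorithm:
30 = 0 × 40 + 30
40 = 1 × 30 + 10
30 = 3 × 10 + 0

GCD(30, 40) = 10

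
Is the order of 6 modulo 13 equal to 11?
No, the actual order is 12, not 11.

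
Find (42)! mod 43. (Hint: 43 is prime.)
By Wilson's theorem, (42)! ≡ -1 ≡ 42 (mod 43)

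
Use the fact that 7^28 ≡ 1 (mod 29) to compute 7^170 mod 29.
By Fermat: 7^{28} ≡ 1 (mod 29). 170 ≡ 2 (mod 28). So 7^{170} ≡ 7^{2} ≡ 20 (mod 29)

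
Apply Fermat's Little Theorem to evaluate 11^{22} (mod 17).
8

By Fermat's Little Theorem, a^(p-1) ≡ 1 (mod p) for prime p and gcd(a, p) = 1
Here p = 17, so 11^16 ≡ 1 (mod 17)
We can reduce the exponent: 22 mod 16 = 6
So 11^22 ≡ 11^6 (mod 17)
Computing: 11^6 mod 17 = 8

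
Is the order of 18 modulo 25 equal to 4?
Yes, ord_25(18) = 4.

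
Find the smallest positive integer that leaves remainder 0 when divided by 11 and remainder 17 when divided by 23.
M = 11 × 23 = 253. M₁ = 23, y₁ ≡ 1 (mod 11). M₂ = 11, y₂ ≡ 21 (mod 23). k = 0×23×1 + 17×11×21 ≡ 132 (mod 253). The smallest positive such number is 132.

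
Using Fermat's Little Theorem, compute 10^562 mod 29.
By Fermat: 10^{28} ≡ 1 (mod 29). 562 ≡ 2 (mod 28). So 10^{562} ≡ 10^{2} ≡ 13 (mod 29)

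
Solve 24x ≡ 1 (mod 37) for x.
17

Using Extended Euclidean Algorithm:
gcd(24, 37) = 1
Bezout coefficients: 24 × 17 + 37 × -11 = 1
So 24 × 17 ≡ 1 (mod 37)
The inverse is 17 mod 37 = 17
Verification: 24 × 17 = 408 = 11 × 37 + 1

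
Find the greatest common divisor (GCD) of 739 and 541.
1

Using the Euclidean algorithm:
739 = 1 × 541 + 198
541 = 2 × 198 + 145
198 = 1 × 145 + 53
145 = 2 × 53 + 39
53 = 1 × 39 + 14
39 = 2 × 14 + 11
14 = 1 × 11 + 3
11 = 3 × 3 + 2
3 = 1 × 2 + 1
2 = 2 × 1 + 0

GCD(739, 541) = 1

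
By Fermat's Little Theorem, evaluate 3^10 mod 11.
By Fermat's Little Theorem, 3^{10} ≡ 1 (mod 11) since 11 is prime and gcd(3, 11) = 1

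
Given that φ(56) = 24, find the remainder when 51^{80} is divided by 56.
By Euler: 51^{24} ≡ 1 (mod 56) since gcd(51, 56) = 1. 80 = 3×24 + 8. So 51^{80} ≡ 51^{8} ≡ 25 (mod 56)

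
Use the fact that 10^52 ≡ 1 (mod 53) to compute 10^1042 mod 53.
By Fermat: 10^{52} ≡ 1 (mod 53). 1042 ≡ 2 (mod 52). So 10^{1042} ≡ 10^{2} ≡ 47 (mod 53)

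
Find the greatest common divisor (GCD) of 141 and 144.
3

Using the Euclidean algorithm:
141 = 0 × 144 + 141
144 = 1 × 141 + 3
141 = 47 × 3 + 0

GCD(141, 144) = 3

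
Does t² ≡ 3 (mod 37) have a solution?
By Euler's criterion: 3^{18} ≡ 1 (mod 37). Since this equals 1, 3 is a QR.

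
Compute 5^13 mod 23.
Using repeated squaring. 13 = 8 + 4 + 1 (binary 1101). Repeated squaring mod 23: 5^1 ≡ 5; 5^2 ≡ 5² = 25 ≡ 2; 5^4 ≡ 2² = 4 ≡ 4; 5^8 ≡ 4² = 16 ≡ 16. Multiply: 5^13 = 5^8 × 5^4 × 5^1 ≡ 16 × 4 × 5 (mod 23): 16 × 4 = 64 ≡ 18; 18 × 5 = 90 ≡ 21. So 5^13 ≡ 21 (mod 23).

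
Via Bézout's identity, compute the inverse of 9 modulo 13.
Extended GCD: 9(3) + 13(-2) = 1. So 9^(-1) ≡ 3 ≡ 3 (mod 13). Verify: 9 × 3 = 27 ≡ 1 (mod 13)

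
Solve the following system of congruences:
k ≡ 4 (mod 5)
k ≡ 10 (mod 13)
49

Using the Chinese Remainder Theorem:
M = product of moduli = 65
For equation 1: M_1 = 13, 13 ≡ 3 (mod 5), inverse of 13 mod 5 is 2 (check: 3 × 2 = 6 ≡ 1 (mod 5))
For equation 2: M_2 = 5, 5 ≡ 5 (mod 13), inverse of 5 mod 13 is 8 (check: 5 × 8 = 40 ≡ 1 (mod 13))
Combine: k ≡ Σ r_i×M_i×(M_i⁻¹ mod m_i) = 4×13×2 + 10×5×8 = 104 + 400 = 504
504 mod 65 = 49
k ≡ 49 (mod 65)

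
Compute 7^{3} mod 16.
7

Using successive squaring:
Binary expansion of 3: 11
Powers of 7 mod 16 (each is the square of the previous):
  7^1 ≡ 7 (mod 16)
  7^2 ≡ 7² = 49 ≡ 1 (mod 16)
3 = 2 + 1, so 7^3 = 7^2 × 7^1 ≡ 1 × 7 (mod 16)
Multiplying step by step:
  1 × 7 = 7 ≡ 7 (mod 16)
Result: 7^3 ≡ 7 (mod 16)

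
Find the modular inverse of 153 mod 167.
153^(-1) ≡ 155 (mod 167). Verification: 153 × 155 = 23715 ≡ 1 (mod 167)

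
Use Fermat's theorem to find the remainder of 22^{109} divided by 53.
18

By Fermat's Little Theorem, a^(p-1) ≡ 1 (mod p) for prime p and gcd(a, p) = 1
Here p = 53, so 22^52 ≡ 1 (mod 53)
We can reduce the exponent: 109 mod 52 = 5
So 22^109 ≡ 22^5 (mod 53)
Computing: 22^5 mod 53 = 18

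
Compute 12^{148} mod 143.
1

Using successive squaring:
Binary expansion of 148: 10010100
Powers of 12 mod 143 (each is the square of the previous):
  12^1 ≡ 12 (mod 143)
  12^2 ≡ 12² = 144 ≡ 1 (mod 143)
  12^4 ≡ 1² = 1 ≡ 1 (mod 143)
  12^8 ≡ 1² = 1 ≡ 1 (mod 143)
  12^16 ≡ 1² = 1 ≡ 1 (mod 143)
  12^32 ≡ 1² = 1 ≡ 1 (mod 143)
  12^64 ≡ 1² = 1 ≡ 1 (mod 143)
  12^128 ≡ 1² = 1 ≡ 1 (mod 143)
148 = 128 + 16 + 4, so 12^148 = 12^128 × 12^16 × 12^4 ≡ 1 × 1 × 1 (mod 143)
Multiplying step by step:
  1 × 1 = 1 ≡ 1 (mod 143)
  1 × 1 = 1 ≡ 1 (mod 143)
Result: 12^148 ≡ 1 (mod 143)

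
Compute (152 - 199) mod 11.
8

(152 - 199) = -47
-47 mod 11 = 8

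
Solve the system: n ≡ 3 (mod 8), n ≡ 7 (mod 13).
M = 8 × 13 = 104. M₁ = 13, y₁ ≡ 5 (mod 8). M₂ = 8, y₂ ≡ 5 (mod 13). n = 3×13×5 + 7×8×5 ≡ 59 (mod 104)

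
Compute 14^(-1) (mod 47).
14^(-1) ≡ 37 (mod 47). Verification: 14 × 37 = 518 ≡ 1 (mod 47)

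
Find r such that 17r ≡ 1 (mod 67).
17^(-1) ≡ 4 (mod 67). Verification: 17 × 4 = 68 ≡ 1 (mod 67)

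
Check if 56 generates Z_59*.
p - 1 = 58 has prime divisors 2, 29. Check 56^(58/q) mod 59 for each: 56^(58/2) = 56^29 ≡ 58, 56^(58/29) = 56^2 ≡ 9 (mod 59). None of these is 1, so 56 has order 58 = φ(59), so it is a primitive root mod 59.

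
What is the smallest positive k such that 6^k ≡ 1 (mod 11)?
Powers of 6 mod 11: 6^1≡6, 6^2≡3, 6^3≡7, 6^4≡9, 6^5≡10, 6^6≡5, 6^7≡8, 6^8≡4, 6^9≡2, 6^10≡1. Order = 10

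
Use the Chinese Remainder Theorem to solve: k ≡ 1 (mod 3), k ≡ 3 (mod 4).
M = 3 × 4 = 12. M₁ = 4, y₁ ≡ 1 (mod 3). M₂ = 3, y₂ ≡ 3 (mod 4). k = 1×4×1 + 3×3×3 ≡ 7 (mod 12)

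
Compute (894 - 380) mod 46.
8

(894 - 380) = 514
514 mod 46 = 8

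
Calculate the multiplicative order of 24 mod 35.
Powers of 24 mod 35: 24^1≡24, 24^2≡16, 24^3≡34, 24^4≡11, 24^5≡19, 24^6≡1. Order = 6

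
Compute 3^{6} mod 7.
1

Using successive squaring:
Binary expansion of 6: 110
Powers of 3 mod 7 (each is the square of the previous):
  3^1 ≡ 3 (mod 7)
  3^2 ≡ 3² = 9 ≡ 2 (mod 7)
  3^4 ≡ 2² = 4 ≡ 4 (mod 7)
6 = 4 + 2, so 3^6 = 3^4 × 3^2 ≡ 4 × 2 (mod 7)
Multiplying step by step:
  4 × 2 = 8 ≡ 1 (mod 7)
Result: 3^6 ≡ 1 (mod 7)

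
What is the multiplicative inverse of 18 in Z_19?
18

Using Extended Euclidean Algorithm:
gcd(18, 19) = 1
Bezout coefficients: 18 × -1 + 19 × 1 = 1
So 18 × -1 ≡ 1 (mod 19)
The inverse is -1 mod 19 = 18
Verification: 18 × 18 = 324 = 17 × 19 + 1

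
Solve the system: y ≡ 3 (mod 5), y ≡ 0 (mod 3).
M = 5 × 3 = 15. M₁ = 3, y₁ ≡ 2 (mod 5). M₂ = 5, y₂ ≡ 2 (mod 3). y = 3×3×2 + 0×5×2 ≡ 3 (mod 15)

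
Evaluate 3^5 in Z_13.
5 = 4 + 1 (binary 101). Repeated squaring mod 13: 3^1 ≡ 3; 3^2 ≡ 3² = 9 ≡ 9; 3^4 ≡ 9² = 81 ≡ 3. Multiply: 3^5 = 3^4 × 3^1 ≡ 3 × 3 (mod 13): 3 × 3 = 9 ≡ 9. So 3^5 ≡ 9 (mod 13).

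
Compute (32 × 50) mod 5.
0

(32 × 50) = 1600
1600 mod 5 = 0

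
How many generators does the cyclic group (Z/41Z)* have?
16

The number of primitive roots modulo p is φ(p-1) = φ(40)
φ(40) = 16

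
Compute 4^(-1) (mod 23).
6

Using Extended Euclidean Algorithm:
gcd(4, 23) = 1
Bezout coefficients: 4 × 6 + 23 × -1 = 1
So 4 × 6 ≡ 1 (mod 23)
The inverse is 6 mod 23 = 6
Verification: 4 × 6 = 24 = 1 × 23 + 1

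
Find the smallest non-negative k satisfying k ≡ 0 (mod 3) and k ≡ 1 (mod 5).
M = 3 × 5 = 15. M₁ = 5, y₁ ≡ 2 (mod 3). M₂ = 3, y₂ ≡ 2 (mod 5). k = 0×5×2 + 1×3×2 ≡ 6 (mod 15)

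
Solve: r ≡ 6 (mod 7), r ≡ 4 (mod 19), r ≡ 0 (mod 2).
M = 7 × 19 × 2 = 266. M₁ = 38, y₁ ≡ 5 (mod 7). M₂ = 14, y₂ ≡ 15 (mod 19). M₃ = 133, y₃ ≡ 1 (mod 2). r = 6×38×5 + 4×14×15 + 0×133×1 ≡ 118 (mod 266)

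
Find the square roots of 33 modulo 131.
The square roots of 33 mod 131 are 65 and 66. Verify: 65² = 4225 ≡ 33 (mod 131)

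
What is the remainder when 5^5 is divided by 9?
5 = 4 + 1 (binary 101). Repeated squaring mod 9: 5^1 ≡ 5; 5^2 ≡ 5² = 25 ≡ 7; 5^4 ≡ 7² = 49 ≡ 4. Multiply: 5^5 = 5^4 × 5^1 ≡ 4 × 5 (mod 9): 4 × 5 = 20 ≡ 2. So 5^5 ≡ 2 (mod 9).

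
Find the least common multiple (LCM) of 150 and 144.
3600

First find GCD(150, 144) using the Euclidean algorithm:
150 = 1 × 144 + 6
144 = 24 × 6 + 0
GCD(150, 144) = 6

LCM formula: LCM(a, b) = (a × b) / GCD(a, b)
LCM(150, 144) = (150 × 144) / 6
LCM(150, 144) = 21600 / 6
LCM(150, 144) = 3600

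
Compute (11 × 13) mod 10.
3

(11 × 13) = 143
143 mod 10 = 3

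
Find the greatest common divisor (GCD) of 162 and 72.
18

Using the Euclidean algorithm:
162 = 2 × 72 + 18
72 = 4 × 18 + 0

GCD(162, 72) = 18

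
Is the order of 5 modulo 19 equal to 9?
Yes, ord_19(5) = 9.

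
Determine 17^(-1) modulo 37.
17^(-1) ≡ 24 (mod 37). Verification: 17 × 24 = 408 ≡ 1 (mod 37)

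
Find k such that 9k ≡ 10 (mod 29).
14

Since gcd(9, 29) = 1 divides 10, a solution exists.
Multiply both sides by the inverse of 9 mod 29:
  9^(-1) mod 29 = 13
  x ≡ 13 × 10 ≡ 130 ≡ 14 (mod 29)
Verification: 9 × 14 = 126 = 4 × 29 + 10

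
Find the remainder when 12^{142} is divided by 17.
By Fermat: 12^{16} ≡ 1 (mod 17). 142 = 8×16 + 14. So 12^{142} ≡ 12^{14} ≡ 15 (mod 17)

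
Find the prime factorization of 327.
3 × 109

Divide by primes starting from smallest:
327 ÷ 3 = 109
109 ÷ 109 = 1

327 = 3 × 109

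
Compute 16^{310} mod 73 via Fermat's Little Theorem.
55

By Fermat's Little Theorem, a^(p-1) ≡ 1 (mod p) for prime p and gcd(a, p) = 1
Here p = 73, so 16^72 ≡ 1 (mod 73)
We can reduce the exponent: 310 mod 72 = 22
So 16^310 ≡ 16^22 (mod 73)
Computing: 16^22 mod 73 = 55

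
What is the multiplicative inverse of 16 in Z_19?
16^(-1) ≡ 6 (mod 19). Verification: 16 × 6 = 96 ≡ 1 (mod 19)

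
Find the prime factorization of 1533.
3 × 7 × 73

Divide by primes starting from smallest:
1533 ÷ 3 = 511
511 ÷ 7 = 73
73 ÷ 73 = 1

1533 = 3 × 7 × 73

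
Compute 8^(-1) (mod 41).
8^(-1) ≡ 36 (mod 41). Verification: 8 × 36 = 288 ≡ 1 (mod 41)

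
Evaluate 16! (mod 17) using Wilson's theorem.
By Wilson's theorem, (16)! ≡ -1 ≡ 16 (mod 17)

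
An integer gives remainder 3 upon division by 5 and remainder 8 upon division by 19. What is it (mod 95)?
M = 5 × 19 = 95. M₁ = 19, y₁ ≡ 4 (mod 5). M₂ = 5, y₂ ≡ 4 (mod 19). z = 3×19×4 + 8×5×4 ≡ 8 (mod 95). The smallest positive such number is 8.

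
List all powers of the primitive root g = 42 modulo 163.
g^1, g^2, ..., g^{162} mod 163: {42, 134, 86, 26, 114, 61, 117, 24, 30, 119, 108, 135, 128, 160, 37, 87, 68, 85, 147, 143, 138, 91, 73, 132, 2, 84, 105, 9, 52, 65, 122, 71, 48, 60, 75, 53, 107, 93, 157, 74, 11, 136, 7, 131, 123, 113, 19, 146, 101, 4, 5, 47, 18, 104, 130, 81, 142, 96, 120, 150, 106, 51, 23, 151, 148, 22, 109, 14, 99, 83, 63, 38, 129, 39, 8, 10, 94, 36, 45, 97, 162, 121, 29, 77, 137, 49, 102, 46, 139, 133, 44, 55, 28, 35, 3, 126, 76, 95, 78, 16, 20, 25, 72, 90, 31, 161, 79, 58, 154, 111, 98, 41, 92, 115, 103, 88, 110, 56, 70, 6, 89, 152, 27, 156, 32, 40, 50, 144, 17, 62, 159, 158, 116, 145, 59, 33, 82, 21, 67, 43, 13, 57, 112, 140, 12, 15, 141, 54, 149, 64, 80, 100, 125, 34, 124, 155, 153, 69, 127, 118, 66, 1}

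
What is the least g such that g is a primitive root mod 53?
p - 1 = 52 has prime divisors 2, 13. h is a primitive root mod 53 iff h^(52/q) ≢ 1 (mod 53) for each such q.
h = 2: 2^26 ≡ 52, 2^4 ≡ 16 (mod 53); none is 1, so 2 has order 52 and is a primitive root.
The smallest primitive root mod 53 is g = 2.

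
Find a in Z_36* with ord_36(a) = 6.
31 has order 6 mod 36 since 31^{6} ≡ 1 (mod 36) and no smaller power works.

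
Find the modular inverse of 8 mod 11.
8^(-1) ≡ 7 (mod 11). Verification: 8 × 7 = 56 ≡ 1 (mod 11)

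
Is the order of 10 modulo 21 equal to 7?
No, the actual order is 6, not 7.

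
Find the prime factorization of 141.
3 × 47

Divide by primes starting from smallest:
141 ÷ 3 = 47
47 ÷ 47 = 1

141 = 3 × 47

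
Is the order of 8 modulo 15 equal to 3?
No, the actual order is 4, not 3.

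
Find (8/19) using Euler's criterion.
(8/19) = 8^{9} mod 19 = -1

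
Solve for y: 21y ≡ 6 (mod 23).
20

Since gcd(21, 23) = 1 divides 6, a solution exists.
Multiply both sides by the inverse of 21 mod 23:
  21^(-1) mod 23 = 11
  x ≡ 11 × 6 ≡ 66 ≡ 20 (mod 23)
Verification: 21 × 20 = 420 = 18 × 23 + 6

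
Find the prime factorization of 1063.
1063

Divide by primes starting from smallest:
1063 ÷ 1063 = 1

1063 = 1063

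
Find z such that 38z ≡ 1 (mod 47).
38^(-1) ≡ 26 (mod 47). Verification: 38 × 26 = 988 ≡ 1 (mod 47)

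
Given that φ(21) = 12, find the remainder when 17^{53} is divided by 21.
By Euler: 17^{12} ≡ 1 (mod 21) since gcd(17, 21) = 1. 53 = 4×12 + 5. So 17^{53} ≡ 17^{5} ≡ 5 (mod 21)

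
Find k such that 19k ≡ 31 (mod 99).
85

Since gcd(19, 99) = 1 divides 31, a solution exists.
Multiply both sides by the inverse of 19 mod 99:
  19^(-1) mod 99 = 73
  x ≡ 73 × 31 ≡ 2263 ≡ 85 (mod 99)
Verification: 19 × 85 = 1615 = 16 × 99 + 31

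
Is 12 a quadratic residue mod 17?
By Euler's criterion: 12^{8} ≡ 16 (mod 17). Since this equals -1 (≡ 16), 12 is not a QR.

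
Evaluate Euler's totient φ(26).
12

Prime factorization: 26 = 2 × 13
Using the formula φ(n) = n × Π(1 - 1/p) for each prime factor p:
φ(26) = 26 × (1 - 1/2) × (1 - 1/13)
φ(26) = 12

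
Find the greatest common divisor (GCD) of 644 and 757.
1

Using the Euclidean algorithm:
644 = 0 × 757 + 644
757 = 1 × 644 + 113
644 = 5 × 113 + 79
113 = 1 × 79 + 34
79 = 2 × 34 + 11
34 = 3 × 11 + 1
11 = 11 × 1 + 0

GCD(644, 757) = 1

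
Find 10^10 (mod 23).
10 = 8 + 2 (binary 1010). Repeated squaring mod 23: 10^1 ≡ 10; 10^2 ≡ 10² = 100 ≡ 8; 10^4 ≡ 8² = 64 ≡ 18; 10^8 ≡ 18² = 324 ≡ 2. Multiply: 10^10 = 10^8 × 10^2 ≡ 2 × 8 (mod 23): 2 × 8 = 16 ≡ 16. So 10^10 ≡ 16 (mod 23).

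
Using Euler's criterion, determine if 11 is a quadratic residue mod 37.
By Euler's criterion: 11^{18} ≡ 1 (mod 37). Since this equals 1, 11 is a QR.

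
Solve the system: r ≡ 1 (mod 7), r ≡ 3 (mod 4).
M = 7 × 4 = 28. M₁ = 4, y₁ ≡ 2 (mod 7). M₂ = 7, y₂ ≡ 3 (mod 4). r = 1×4×2 + 3×7×3 ≡ 15 (mod 28)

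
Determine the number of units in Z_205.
160

Prime factorization: 205 = 5 × 41
Using the formula φ(n) = n × Π(1 - 1/p) for each prime factor p:
φ(205) = 205 × (1 - 1/5) × (1 - 1/41)
φ(205) = 160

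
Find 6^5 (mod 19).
5 = 4 + 1 (binary 101). Repeated squaring mod 19: 6^1 ≡ 6; 6^2 ≡ 6² = 36 ≡ 17; 6^4 ≡ 17² = 289 ≡ 4. Multiply: 6^5 = 6^4 × 6^1 ≡ 4 × 6 (mod 19): 4 × 6 = 24 ≡ 5. So 6^5 ≡ 5 (mod 19).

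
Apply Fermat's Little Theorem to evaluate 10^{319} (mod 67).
37

By Fermat's Little Theorem, a^(p-1) ≡ 1 (mod p) for prime p and gcd(a, p) = 1
Here p = 67, so 10^66 ≡ 1 (mod 67)
We can reduce the exponent: 319 mod 66 = 55
So 10^319 ≡ 10^55 (mod 67)
Computing: 10^55 mod 67 = 37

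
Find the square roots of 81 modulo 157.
The square roots of 81 mod 157 are 9 and 148. Verify: 9² = 81 ≡ 81 (mod 157)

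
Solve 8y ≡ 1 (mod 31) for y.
4

Using Extended Euclidean Algorithm:
gcd(8, 31) = 1
Bezout coefficients: 8 × 4 + 31 × -1 = 1
So 8 × 4 ≡ 1 (mod 31)
The inverse is 4 mod 31 = 4
Verification: 8 × 4 = 32 = 1 × 31 + 1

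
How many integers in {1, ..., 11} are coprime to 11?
10

Prime factorization: 11 = 11
Using the formula φ(n) = n × Π(1 - 1/p) for each prime factor p:
φ(11) = 11 × (1 - 1/11)
φ(11) = 10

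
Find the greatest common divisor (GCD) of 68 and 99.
1

Using the Euclidean algorithm:
68 = 0 × 99 + 68
99 = 1 × 68 + 31
68 = 2 × 31 + 6
31 = 5 × 6 + 1
6 = 6 × 1 + 0

GCD(68, 99) = 1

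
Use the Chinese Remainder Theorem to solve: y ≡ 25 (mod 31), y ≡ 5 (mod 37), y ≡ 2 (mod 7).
3187

Using the Chinese Remainder Theorem:
M = product of moduli = 8029
For equation 1: M_1 = 259, 259 ≡ 11 (mod 31), inverse of 259 mod 31 is 17 (check: 11 × 17 = 187 ≡ 1 (mod 31))
For equation 2: M_2 = 217, 217 ≡ 32 (mod 37), inverse of 217 mod 37 is 22 (check: 32 × 22 = 704 ≡ 1 (mod 37))
For equation 3: M_3 = 1147, 1147 ≡ 6 (mod 7), inverse of 1147 mod 7 is 6 (check: 6 × 6 = 36 ≡ 1 (mod 7))
Combine: y ≡ Σ r_i×M_i×(M_i⁻¹ mod m_i) = 25×259×17 + 5×217×22 + 2×1147×6 = 110075 + 23870 + 13764 = 147709
147709 mod 8029 = 3187
y ≡ 3187 (mod 8029)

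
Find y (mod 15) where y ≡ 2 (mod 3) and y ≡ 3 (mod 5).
M = 3 × 5 = 15. M₁ = 5, y₁ ≡ 2 (mod 3). M₂ = 3, y₂ ≡ 2 (mod 5). y = 2×5×2 + 3×3×2 ≡ 8 (mod 15)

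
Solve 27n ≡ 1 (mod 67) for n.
5

Using Extended Euclidean Algorithm:
gcd(27, 67) = 1
Bezout coefficients: 27 × 5 + 67 × -2 = 1
So 27 × 5 ≡ 1 (mod 67)
The inverse is 5 mod 67 = 5
Verification: 27 × 5 = 135 = 2 × 67 + 1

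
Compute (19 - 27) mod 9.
1

(19 - 27) = -8
-8 mod 9 = 1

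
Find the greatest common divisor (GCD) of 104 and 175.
1

Using the Euclidean algorithm:
104 = 0 × 175 + 104
175 = 1 × 104 + 71
104 = 1 × 71 + 33
71 = 2 × 33 + 5
33 = 6 × 5 + 3
5 = 1 × 3 + 2
3 = 1 × 2 + 1
2 = 2 × 1 + 0

GCD(104, 175) = 1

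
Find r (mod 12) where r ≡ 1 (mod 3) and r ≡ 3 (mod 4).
M = 3 × 4 = 12. M₁ = 4, y₁ ≡ 1 (mod 3). M₂ = 3, y₂ ≡ 3 (mod 4). r = 1×4×1 + 3×3×3 ≡ 7 (mod 12)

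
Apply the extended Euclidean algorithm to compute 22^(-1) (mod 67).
Extended GCD: 22(-3) + 67(1) = 1. So 22^(-1) ≡ 64 ≡ 64 (mod 67). Verify: 22 × 64 = 1408 ≡ 1 (mod 67)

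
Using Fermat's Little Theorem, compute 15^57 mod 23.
By Fermat: 15^{22} ≡ 1 (mod 23). 57 = 2×22 + 13. So 15^{57} ≡ 15^{13} ≡ 5 (mod 23)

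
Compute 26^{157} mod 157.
26

Using successive squaring:
Binary expansion of 157: 10011101
Powers of 26 mod 157 (each is the square of the previous):
  26^1 ≡ 26 (mod 157)
  26^2 ≡ 26² = 676 ≡ 48 (mod 157)
  26^4 ≡ 48² = 2304 ≡ 106 (mod 157)
  26^8 ≡ 106² = 11236 ≡ 89 (mod 157)
  26^16 ≡ 89² = 7921 ≡ 71 (mod 157)
  26^32 ≡ 71² = 5041 ≡ 17 (mod 157)
  26^64 ≡ 17² = 289 ≡ 132 (mod 157)
  26^128 ≡ 132² = 17424 ≡ 154 (mod 157)
157 = 128 + 16 + 8 + 4 + 1, so 26^157 = 26^128 × 26^16 × 26^8 × 26^4 × 26^1 ≡ 154 × 71 × 89 × 106 × 26 (mod 157)
Multiplying step by step:
  154 × 71 = 10934 ≡ 101 (mod 157)
  101 × 89 = 8989 ≡ 40 (mod 157)
  40 × 106 = 4240 ≡ 1 (mod 157)
  1 × 26 = 26 ≡ 26 (mod 157)
Result: 26^157 ≡ 26 (mod 157)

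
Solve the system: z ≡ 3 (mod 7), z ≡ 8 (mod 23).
M = 7 × 23 = 161. M₁ = 23, y₁ ≡ 4 (mod 7). M₂ = 7, y₂ ≡ 10 (mod 23). z = 3×23×4 + 8×7×10 ≡ 31 (mod 161)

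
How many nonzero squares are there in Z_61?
For prime 61, there are (p-1)/2 = (61-1)/2 = 30 quadratic residues (excluding 0).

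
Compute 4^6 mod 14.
6 = 4 + 2 (binary 110). Repeated squaring mod 14: 4^1 ≡ 4; 4^2 ≡ 4² = 16 ≡ 2; 4^4 ≡ 2² = 4 ≡ 4. Multiply: 4^6 = 4^4 × 4^2 ≡ 4 × 2 (mod 14): 4 × 2 = 8 ≡ 8. So 4^6 ≡ 8 (mod 14).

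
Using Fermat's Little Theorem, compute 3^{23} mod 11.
5

By Fermat's Little Theorem, a^(p-1) ≡ 1 (mod p) for prime p and gcd(a, p) = 1
Here p = 11, so 3^10 ≡ 1 (mod 11)
We can reduce the exponent: 23 mod 10 = 3
So 3^23 ≡ 3^3 (mod 11)
Computing: 3^3 mod 11 = 5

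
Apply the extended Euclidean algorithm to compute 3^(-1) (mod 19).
Extended GCD: 3(-6) + 19(1) = 1. So 3^(-1) ≡ 13 ≡ 13 (mod 19). Verify: 3 × 13 = 39 ≡ 1 (mod 19)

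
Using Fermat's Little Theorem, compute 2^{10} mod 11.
1

By Fermat's Little Theorem, a^(p-1) ≡ 1 (mod p) for prime p and gcd(a, p) = 1
Here p = 11, so 2^10 ≡ 1 (mod 11)
We can reduce the exponent: 10 mod 10 = 0
So 2^10 ≡ 2^0 (mod 11)
Computing: 2^0 mod 11 = 1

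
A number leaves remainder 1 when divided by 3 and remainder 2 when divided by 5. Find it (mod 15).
M = 3 × 5 = 15. M₁ = 5, y₁ ≡ 2 (mod 3). M₂ = 3, y₂ ≡ 2 (mod 5). x = 1×5×2 + 2×3×2 ≡ 7 (mod 15)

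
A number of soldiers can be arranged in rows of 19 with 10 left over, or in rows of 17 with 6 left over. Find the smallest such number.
M = 19 × 17 = 323. M₁ = 17, y₁ ≡ 9 (mod 19). M₂ = 19, y₂ ≡ 9 (mod 17). y = 10×17×9 + 6×19×9 ≡ 295 (mod 323). The smallest positive such number is 295.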